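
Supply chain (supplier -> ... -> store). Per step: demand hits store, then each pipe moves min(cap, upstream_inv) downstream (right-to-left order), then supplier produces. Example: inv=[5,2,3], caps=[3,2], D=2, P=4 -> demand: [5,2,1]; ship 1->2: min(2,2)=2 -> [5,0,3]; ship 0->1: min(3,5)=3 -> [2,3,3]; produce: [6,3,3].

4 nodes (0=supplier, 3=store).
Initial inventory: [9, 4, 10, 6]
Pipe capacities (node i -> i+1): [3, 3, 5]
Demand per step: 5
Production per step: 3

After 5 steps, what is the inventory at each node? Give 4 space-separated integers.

Step 1: demand=5,sold=5 ship[2->3]=5 ship[1->2]=3 ship[0->1]=3 prod=3 -> inv=[9 4 8 6]
Step 2: demand=5,sold=5 ship[2->3]=5 ship[1->2]=3 ship[0->1]=3 prod=3 -> inv=[9 4 6 6]
Step 3: demand=5,sold=5 ship[2->3]=5 ship[1->2]=3 ship[0->1]=3 prod=3 -> inv=[9 4 4 6]
Step 4: demand=5,sold=5 ship[2->3]=4 ship[1->2]=3 ship[0->1]=3 prod=3 -> inv=[9 4 3 5]
Step 5: demand=5,sold=5 ship[2->3]=3 ship[1->2]=3 ship[0->1]=3 prod=3 -> inv=[9 4 3 3]

9 4 3 3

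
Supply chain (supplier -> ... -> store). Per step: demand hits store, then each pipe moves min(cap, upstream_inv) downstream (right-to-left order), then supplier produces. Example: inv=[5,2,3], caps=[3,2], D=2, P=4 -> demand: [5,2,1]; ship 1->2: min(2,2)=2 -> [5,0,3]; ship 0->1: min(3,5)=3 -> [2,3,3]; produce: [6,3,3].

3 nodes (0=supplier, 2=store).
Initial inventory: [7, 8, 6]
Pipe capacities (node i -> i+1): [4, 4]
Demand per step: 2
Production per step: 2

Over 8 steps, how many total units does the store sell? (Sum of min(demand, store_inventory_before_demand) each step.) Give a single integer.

Answer: 16

Derivation:
Step 1: sold=2 (running total=2) -> [5 8 8]
Step 2: sold=2 (running total=4) -> [3 8 10]
Step 3: sold=2 (running total=6) -> [2 7 12]
Step 4: sold=2 (running total=8) -> [2 5 14]
Step 5: sold=2 (running total=10) -> [2 3 16]
Step 6: sold=2 (running total=12) -> [2 2 17]
Step 7: sold=2 (running total=14) -> [2 2 17]
Step 8: sold=2 (running total=16) -> [2 2 17]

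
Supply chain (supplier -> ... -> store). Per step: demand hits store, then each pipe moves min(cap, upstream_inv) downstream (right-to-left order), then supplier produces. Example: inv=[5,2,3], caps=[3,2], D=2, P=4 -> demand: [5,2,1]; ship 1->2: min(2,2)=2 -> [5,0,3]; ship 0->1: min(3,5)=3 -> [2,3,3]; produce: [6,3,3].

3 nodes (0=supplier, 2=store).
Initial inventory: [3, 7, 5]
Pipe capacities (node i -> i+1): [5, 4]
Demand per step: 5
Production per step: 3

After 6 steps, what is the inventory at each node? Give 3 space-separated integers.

Step 1: demand=5,sold=5 ship[1->2]=4 ship[0->1]=3 prod=3 -> inv=[3 6 4]
Step 2: demand=5,sold=4 ship[1->2]=4 ship[0->1]=3 prod=3 -> inv=[3 5 4]
Step 3: demand=5,sold=4 ship[1->2]=4 ship[0->1]=3 prod=3 -> inv=[3 4 4]
Step 4: demand=5,sold=4 ship[1->2]=4 ship[0->1]=3 prod=3 -> inv=[3 3 4]
Step 5: demand=5,sold=4 ship[1->2]=3 ship[0->1]=3 prod=3 -> inv=[3 3 3]
Step 6: demand=5,sold=3 ship[1->2]=3 ship[0->1]=3 prod=3 -> inv=[3 3 3]

3 3 3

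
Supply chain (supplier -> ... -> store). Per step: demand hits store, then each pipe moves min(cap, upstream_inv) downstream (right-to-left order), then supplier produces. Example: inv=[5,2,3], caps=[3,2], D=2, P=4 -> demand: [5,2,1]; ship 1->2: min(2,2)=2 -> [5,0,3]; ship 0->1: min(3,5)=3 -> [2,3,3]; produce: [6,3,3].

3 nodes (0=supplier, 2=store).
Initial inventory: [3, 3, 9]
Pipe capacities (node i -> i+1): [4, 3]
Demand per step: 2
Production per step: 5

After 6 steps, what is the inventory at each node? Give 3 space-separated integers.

Step 1: demand=2,sold=2 ship[1->2]=3 ship[0->1]=3 prod=5 -> inv=[5 3 10]
Step 2: demand=2,sold=2 ship[1->2]=3 ship[0->1]=4 prod=5 -> inv=[6 4 11]
Step 3: demand=2,sold=2 ship[1->2]=3 ship[0->1]=4 prod=5 -> inv=[7 5 12]
Step 4: demand=2,sold=2 ship[1->2]=3 ship[0->1]=4 prod=5 -> inv=[8 6 13]
Step 5: demand=2,sold=2 ship[1->2]=3 ship[0->1]=4 prod=5 -> inv=[9 7 14]
Step 6: demand=2,sold=2 ship[1->2]=3 ship[0->1]=4 prod=5 -> inv=[10 8 15]

10 8 15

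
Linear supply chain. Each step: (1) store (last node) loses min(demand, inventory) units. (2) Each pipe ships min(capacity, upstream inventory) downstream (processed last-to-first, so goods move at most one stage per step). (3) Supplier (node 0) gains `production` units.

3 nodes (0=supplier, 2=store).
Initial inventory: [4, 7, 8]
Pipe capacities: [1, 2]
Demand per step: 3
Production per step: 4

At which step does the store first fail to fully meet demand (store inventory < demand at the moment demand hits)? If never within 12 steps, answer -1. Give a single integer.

Step 1: demand=3,sold=3 ship[1->2]=2 ship[0->1]=1 prod=4 -> [7 6 7]
Step 2: demand=3,sold=3 ship[1->2]=2 ship[0->1]=1 prod=4 -> [10 5 6]
Step 3: demand=3,sold=3 ship[1->2]=2 ship[0->1]=1 prod=4 -> [13 4 5]
Step 4: demand=3,sold=3 ship[1->2]=2 ship[0->1]=1 prod=4 -> [16 3 4]
Step 5: demand=3,sold=3 ship[1->2]=2 ship[0->1]=1 prod=4 -> [19 2 3]
Step 6: demand=3,sold=3 ship[1->2]=2 ship[0->1]=1 prod=4 -> [22 1 2]
Step 7: demand=3,sold=2 ship[1->2]=1 ship[0->1]=1 prod=4 -> [25 1 1]
Step 8: demand=3,sold=1 ship[1->2]=1 ship[0->1]=1 prod=4 -> [28 1 1]
Step 9: demand=3,sold=1 ship[1->2]=1 ship[0->1]=1 prod=4 -> [31 1 1]
Step 10: demand=3,sold=1 ship[1->2]=1 ship[0->1]=1 prod=4 -> [34 1 1]
Step 11: demand=3,sold=1 ship[1->2]=1 ship[0->1]=1 prod=4 -> [37 1 1]
Step 12: demand=3,sold=1 ship[1->2]=1 ship[0->1]=1 prod=4 -> [40 1 1]
First stockout at step 7

7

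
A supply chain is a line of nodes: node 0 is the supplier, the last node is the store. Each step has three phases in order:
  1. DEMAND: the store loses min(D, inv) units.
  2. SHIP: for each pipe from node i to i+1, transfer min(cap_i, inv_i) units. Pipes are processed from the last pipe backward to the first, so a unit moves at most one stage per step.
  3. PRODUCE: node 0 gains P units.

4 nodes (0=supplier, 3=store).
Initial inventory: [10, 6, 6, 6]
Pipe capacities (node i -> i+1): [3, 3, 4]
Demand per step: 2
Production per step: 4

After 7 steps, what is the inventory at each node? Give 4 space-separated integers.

Step 1: demand=2,sold=2 ship[2->3]=4 ship[1->2]=3 ship[0->1]=3 prod=4 -> inv=[11 6 5 8]
Step 2: demand=2,sold=2 ship[2->3]=4 ship[1->2]=3 ship[0->1]=3 prod=4 -> inv=[12 6 4 10]
Step 3: demand=2,sold=2 ship[2->3]=4 ship[1->2]=3 ship[0->1]=3 prod=4 -> inv=[13 6 3 12]
Step 4: demand=2,sold=2 ship[2->3]=3 ship[1->2]=3 ship[0->1]=3 prod=4 -> inv=[14 6 3 13]
Step 5: demand=2,sold=2 ship[2->3]=3 ship[1->2]=3 ship[0->1]=3 prod=4 -> inv=[15 6 3 14]
Step 6: demand=2,sold=2 ship[2->3]=3 ship[1->2]=3 ship[0->1]=3 prod=4 -> inv=[16 6 3 15]
Step 7: demand=2,sold=2 ship[2->3]=3 ship[1->2]=3 ship[0->1]=3 prod=4 -> inv=[17 6 3 16]

17 6 3 16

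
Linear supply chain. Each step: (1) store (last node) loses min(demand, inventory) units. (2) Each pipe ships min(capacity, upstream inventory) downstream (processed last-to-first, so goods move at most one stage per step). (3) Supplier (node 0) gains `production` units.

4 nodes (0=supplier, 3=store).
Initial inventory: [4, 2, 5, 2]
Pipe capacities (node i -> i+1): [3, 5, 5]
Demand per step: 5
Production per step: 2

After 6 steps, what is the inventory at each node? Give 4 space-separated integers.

Step 1: demand=5,sold=2 ship[2->3]=5 ship[1->2]=2 ship[0->1]=3 prod=2 -> inv=[3 3 2 5]
Step 2: demand=5,sold=5 ship[2->3]=2 ship[1->2]=3 ship[0->1]=3 prod=2 -> inv=[2 3 3 2]
Step 3: demand=5,sold=2 ship[2->3]=3 ship[1->2]=3 ship[0->1]=2 prod=2 -> inv=[2 2 3 3]
Step 4: demand=5,sold=3 ship[2->3]=3 ship[1->2]=2 ship[0->1]=2 prod=2 -> inv=[2 2 2 3]
Step 5: demand=5,sold=3 ship[2->3]=2 ship[1->2]=2 ship[0->1]=2 prod=2 -> inv=[2 2 2 2]
Step 6: demand=5,sold=2 ship[2->3]=2 ship[1->2]=2 ship[0->1]=2 prod=2 -> inv=[2 2 2 2]

2 2 2 2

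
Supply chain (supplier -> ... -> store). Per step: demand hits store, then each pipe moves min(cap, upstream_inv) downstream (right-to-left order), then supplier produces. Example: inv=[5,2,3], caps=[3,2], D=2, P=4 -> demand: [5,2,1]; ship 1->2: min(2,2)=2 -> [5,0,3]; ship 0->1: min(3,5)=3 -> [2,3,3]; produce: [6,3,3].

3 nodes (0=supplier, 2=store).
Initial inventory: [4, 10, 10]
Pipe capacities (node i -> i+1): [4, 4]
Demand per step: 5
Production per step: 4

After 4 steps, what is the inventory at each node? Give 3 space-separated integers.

Step 1: demand=5,sold=5 ship[1->2]=4 ship[0->1]=4 prod=4 -> inv=[4 10 9]
Step 2: demand=5,sold=5 ship[1->2]=4 ship[0->1]=4 prod=4 -> inv=[4 10 8]
Step 3: demand=5,sold=5 ship[1->2]=4 ship[0->1]=4 prod=4 -> inv=[4 10 7]
Step 4: demand=5,sold=5 ship[1->2]=4 ship[0->1]=4 prod=4 -> inv=[4 10 6]

4 10 6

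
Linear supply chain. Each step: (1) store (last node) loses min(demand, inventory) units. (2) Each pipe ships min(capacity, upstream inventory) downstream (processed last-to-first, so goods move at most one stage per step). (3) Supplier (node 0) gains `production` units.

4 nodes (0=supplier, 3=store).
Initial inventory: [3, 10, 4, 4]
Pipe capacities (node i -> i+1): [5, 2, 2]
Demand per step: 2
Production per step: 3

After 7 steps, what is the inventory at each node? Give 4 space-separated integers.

Step 1: demand=2,sold=2 ship[2->3]=2 ship[1->2]=2 ship[0->1]=3 prod=3 -> inv=[3 11 4 4]
Step 2: demand=2,sold=2 ship[2->3]=2 ship[1->2]=2 ship[0->1]=3 prod=3 -> inv=[3 12 4 4]
Step 3: demand=2,sold=2 ship[2->3]=2 ship[1->2]=2 ship[0->1]=3 prod=3 -> inv=[3 13 4 4]
Step 4: demand=2,sold=2 ship[2->3]=2 ship[1->2]=2 ship[0->1]=3 prod=3 -> inv=[3 14 4 4]
Step 5: demand=2,sold=2 ship[2->3]=2 ship[1->2]=2 ship[0->1]=3 prod=3 -> inv=[3 15 4 4]
Step 6: demand=2,sold=2 ship[2->3]=2 ship[1->2]=2 ship[0->1]=3 prod=3 -> inv=[3 16 4 4]
Step 7: demand=2,sold=2 ship[2->3]=2 ship[1->2]=2 ship[0->1]=3 prod=3 -> inv=[3 17 4 4]

3 17 4 4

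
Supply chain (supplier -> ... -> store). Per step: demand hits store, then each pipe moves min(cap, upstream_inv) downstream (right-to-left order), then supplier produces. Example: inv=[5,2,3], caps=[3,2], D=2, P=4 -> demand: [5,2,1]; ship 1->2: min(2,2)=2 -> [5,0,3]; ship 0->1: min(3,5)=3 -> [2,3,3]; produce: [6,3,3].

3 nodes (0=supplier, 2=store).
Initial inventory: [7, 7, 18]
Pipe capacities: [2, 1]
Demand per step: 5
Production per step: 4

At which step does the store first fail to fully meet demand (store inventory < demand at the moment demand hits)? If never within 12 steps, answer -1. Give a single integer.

Step 1: demand=5,sold=5 ship[1->2]=1 ship[0->1]=2 prod=4 -> [9 8 14]
Step 2: demand=5,sold=5 ship[1->2]=1 ship[0->1]=2 prod=4 -> [11 9 10]
Step 3: demand=5,sold=5 ship[1->2]=1 ship[0->1]=2 prod=4 -> [13 10 6]
Step 4: demand=5,sold=5 ship[1->2]=1 ship[0->1]=2 prod=4 -> [15 11 2]
Step 5: demand=5,sold=2 ship[1->2]=1 ship[0->1]=2 prod=4 -> [17 12 1]
Step 6: demand=5,sold=1 ship[1->2]=1 ship[0->1]=2 prod=4 -> [19 13 1]
Step 7: demand=5,sold=1 ship[1->2]=1 ship[0->1]=2 prod=4 -> [21 14 1]
Step 8: demand=5,sold=1 ship[1->2]=1 ship[0->1]=2 prod=4 -> [23 15 1]
Step 9: demand=5,sold=1 ship[1->2]=1 ship[0->1]=2 prod=4 -> [25 16 1]
Step 10: demand=5,sold=1 ship[1->2]=1 ship[0->1]=2 prod=4 -> [27 17 1]
Step 11: demand=5,sold=1 ship[1->2]=1 ship[0->1]=2 prod=4 -> [29 18 1]
Step 12: demand=5,sold=1 ship[1->2]=1 ship[0->1]=2 prod=4 -> [31 19 1]
First stockout at step 5

5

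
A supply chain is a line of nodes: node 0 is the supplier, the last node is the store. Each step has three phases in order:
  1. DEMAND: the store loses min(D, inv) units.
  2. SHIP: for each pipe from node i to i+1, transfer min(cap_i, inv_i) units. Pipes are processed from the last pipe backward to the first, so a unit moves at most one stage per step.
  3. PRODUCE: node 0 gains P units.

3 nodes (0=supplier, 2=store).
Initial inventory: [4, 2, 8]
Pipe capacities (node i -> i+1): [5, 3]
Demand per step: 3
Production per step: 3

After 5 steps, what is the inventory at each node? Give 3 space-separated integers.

Step 1: demand=3,sold=3 ship[1->2]=2 ship[0->1]=4 prod=3 -> inv=[3 4 7]
Step 2: demand=3,sold=3 ship[1->2]=3 ship[0->1]=3 prod=3 -> inv=[3 4 7]
Step 3: demand=3,sold=3 ship[1->2]=3 ship[0->1]=3 prod=3 -> inv=[3 4 7]
Step 4: demand=3,sold=3 ship[1->2]=3 ship[0->1]=3 prod=3 -> inv=[3 4 7]
Step 5: demand=3,sold=3 ship[1->2]=3 ship[0->1]=3 prod=3 -> inv=[3 4 7]

3 4 7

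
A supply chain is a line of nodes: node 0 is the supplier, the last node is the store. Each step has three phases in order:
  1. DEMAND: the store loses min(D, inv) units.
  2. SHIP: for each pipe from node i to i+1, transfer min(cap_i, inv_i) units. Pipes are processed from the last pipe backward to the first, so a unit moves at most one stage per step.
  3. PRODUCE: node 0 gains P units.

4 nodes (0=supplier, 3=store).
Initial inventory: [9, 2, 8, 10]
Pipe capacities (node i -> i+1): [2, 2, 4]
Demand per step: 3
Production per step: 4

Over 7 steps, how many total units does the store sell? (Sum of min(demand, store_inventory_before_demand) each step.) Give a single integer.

Step 1: sold=3 (running total=3) -> [11 2 6 11]
Step 2: sold=3 (running total=6) -> [13 2 4 12]
Step 3: sold=3 (running total=9) -> [15 2 2 13]
Step 4: sold=3 (running total=12) -> [17 2 2 12]
Step 5: sold=3 (running total=15) -> [19 2 2 11]
Step 6: sold=3 (running total=18) -> [21 2 2 10]
Step 7: sold=3 (running total=21) -> [23 2 2 9]

Answer: 21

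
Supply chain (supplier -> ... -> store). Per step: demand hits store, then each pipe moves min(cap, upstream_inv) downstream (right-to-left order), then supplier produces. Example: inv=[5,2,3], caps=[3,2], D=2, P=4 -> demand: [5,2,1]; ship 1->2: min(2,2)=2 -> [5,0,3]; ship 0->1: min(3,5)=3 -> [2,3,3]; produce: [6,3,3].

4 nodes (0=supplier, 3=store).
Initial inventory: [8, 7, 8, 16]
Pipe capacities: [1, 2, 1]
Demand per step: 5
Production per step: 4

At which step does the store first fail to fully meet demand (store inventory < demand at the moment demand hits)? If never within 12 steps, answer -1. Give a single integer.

Step 1: demand=5,sold=5 ship[2->3]=1 ship[1->2]=2 ship[0->1]=1 prod=4 -> [11 6 9 12]
Step 2: demand=5,sold=5 ship[2->3]=1 ship[1->2]=2 ship[0->1]=1 prod=4 -> [14 5 10 8]
Step 3: demand=5,sold=5 ship[2->3]=1 ship[1->2]=2 ship[0->1]=1 prod=4 -> [17 4 11 4]
Step 4: demand=5,sold=4 ship[2->3]=1 ship[1->2]=2 ship[0->1]=1 prod=4 -> [20 3 12 1]
Step 5: demand=5,sold=1 ship[2->3]=1 ship[1->2]=2 ship[0->1]=1 prod=4 -> [23 2 13 1]
Step 6: demand=5,sold=1 ship[2->3]=1 ship[1->2]=2 ship[0->1]=1 prod=4 -> [26 1 14 1]
Step 7: demand=5,sold=1 ship[2->3]=1 ship[1->2]=1 ship[0->1]=1 prod=4 -> [29 1 14 1]
Step 8: demand=5,sold=1 ship[2->3]=1 ship[1->2]=1 ship[0->1]=1 prod=4 -> [32 1 14 1]
Step 9: demand=5,sold=1 ship[2->3]=1 ship[1->2]=1 ship[0->1]=1 prod=4 -> [35 1 14 1]
Step 10: demand=5,sold=1 ship[2->3]=1 ship[1->2]=1 ship[0->1]=1 prod=4 -> [38 1 14 1]
Step 11: demand=5,sold=1 ship[2->3]=1 ship[1->2]=1 ship[0->1]=1 prod=4 -> [41 1 14 1]
Step 12: demand=5,sold=1 ship[2->3]=1 ship[1->2]=1 ship[0->1]=1 prod=4 -> [44 1 14 1]
First stockout at step 4

4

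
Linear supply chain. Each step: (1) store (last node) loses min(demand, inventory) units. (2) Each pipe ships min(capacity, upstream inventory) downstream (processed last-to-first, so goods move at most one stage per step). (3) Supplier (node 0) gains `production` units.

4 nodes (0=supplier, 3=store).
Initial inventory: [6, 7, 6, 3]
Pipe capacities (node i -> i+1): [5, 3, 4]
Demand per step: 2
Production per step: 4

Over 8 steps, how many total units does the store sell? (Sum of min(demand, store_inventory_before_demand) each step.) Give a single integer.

Step 1: sold=2 (running total=2) -> [5 9 5 5]
Step 2: sold=2 (running total=4) -> [4 11 4 7]
Step 3: sold=2 (running total=6) -> [4 12 3 9]
Step 4: sold=2 (running total=8) -> [4 13 3 10]
Step 5: sold=2 (running total=10) -> [4 14 3 11]
Step 6: sold=2 (running total=12) -> [4 15 3 12]
Step 7: sold=2 (running total=14) -> [4 16 3 13]
Step 8: sold=2 (running total=16) -> [4 17 3 14]

Answer: 16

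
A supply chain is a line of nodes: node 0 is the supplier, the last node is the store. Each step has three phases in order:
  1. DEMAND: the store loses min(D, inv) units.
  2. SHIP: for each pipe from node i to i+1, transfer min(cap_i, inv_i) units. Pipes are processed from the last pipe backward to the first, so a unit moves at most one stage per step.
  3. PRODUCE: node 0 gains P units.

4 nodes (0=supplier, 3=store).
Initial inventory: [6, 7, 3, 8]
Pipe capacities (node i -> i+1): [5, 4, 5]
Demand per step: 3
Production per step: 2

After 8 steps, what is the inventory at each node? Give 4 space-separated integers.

Step 1: demand=3,sold=3 ship[2->3]=3 ship[1->2]=4 ship[0->1]=5 prod=2 -> inv=[3 8 4 8]
Step 2: demand=3,sold=3 ship[2->3]=4 ship[1->2]=4 ship[0->1]=3 prod=2 -> inv=[2 7 4 9]
Step 3: demand=3,sold=3 ship[2->3]=4 ship[1->2]=4 ship[0->1]=2 prod=2 -> inv=[2 5 4 10]
Step 4: demand=3,sold=3 ship[2->3]=4 ship[1->2]=4 ship[0->1]=2 prod=2 -> inv=[2 3 4 11]
Step 5: demand=3,sold=3 ship[2->3]=4 ship[1->2]=3 ship[0->1]=2 prod=2 -> inv=[2 2 3 12]
Step 6: demand=3,sold=3 ship[2->3]=3 ship[1->2]=2 ship[0->1]=2 prod=2 -> inv=[2 2 2 12]
Step 7: demand=3,sold=3 ship[2->3]=2 ship[1->2]=2 ship[0->1]=2 prod=2 -> inv=[2 2 2 11]
Step 8: demand=3,sold=3 ship[2->3]=2 ship[1->2]=2 ship[0->1]=2 prod=2 -> inv=[2 2 2 10]

2 2 2 10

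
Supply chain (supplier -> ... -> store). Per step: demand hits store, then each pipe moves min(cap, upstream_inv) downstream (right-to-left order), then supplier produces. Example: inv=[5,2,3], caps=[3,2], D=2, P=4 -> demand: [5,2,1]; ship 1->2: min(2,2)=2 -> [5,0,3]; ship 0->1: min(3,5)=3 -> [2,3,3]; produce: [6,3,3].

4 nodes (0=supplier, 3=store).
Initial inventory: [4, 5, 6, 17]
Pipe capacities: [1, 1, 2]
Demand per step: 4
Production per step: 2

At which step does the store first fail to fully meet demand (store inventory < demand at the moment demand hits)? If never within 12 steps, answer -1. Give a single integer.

Step 1: demand=4,sold=4 ship[2->3]=2 ship[1->2]=1 ship[0->1]=1 prod=2 -> [5 5 5 15]
Step 2: demand=4,sold=4 ship[2->3]=2 ship[1->2]=1 ship[0->1]=1 prod=2 -> [6 5 4 13]
Step 3: demand=4,sold=4 ship[2->3]=2 ship[1->2]=1 ship[0->1]=1 prod=2 -> [7 5 3 11]
Step 4: demand=4,sold=4 ship[2->3]=2 ship[1->2]=1 ship[0->1]=1 prod=2 -> [8 5 2 9]
Step 5: demand=4,sold=4 ship[2->3]=2 ship[1->2]=1 ship[0->1]=1 prod=2 -> [9 5 1 7]
Step 6: demand=4,sold=4 ship[2->3]=1 ship[1->2]=1 ship[0->1]=1 prod=2 -> [10 5 1 4]
Step 7: demand=4,sold=4 ship[2->3]=1 ship[1->2]=1 ship[0->1]=1 prod=2 -> [11 5 1 1]
Step 8: demand=4,sold=1 ship[2->3]=1 ship[1->2]=1 ship[0->1]=1 prod=2 -> [12 5 1 1]
Step 9: demand=4,sold=1 ship[2->3]=1 ship[1->2]=1 ship[0->1]=1 prod=2 -> [13 5 1 1]
Step 10: demand=4,sold=1 ship[2->3]=1 ship[1->2]=1 ship[0->1]=1 prod=2 -> [14 5 1 1]
Step 11: demand=4,sold=1 ship[2->3]=1 ship[1->2]=1 ship[0->1]=1 prod=2 -> [15 5 1 1]
Step 12: demand=4,sold=1 ship[2->3]=1 ship[1->2]=1 ship[0->1]=1 prod=2 -> [16 5 1 1]
First stockout at step 8

8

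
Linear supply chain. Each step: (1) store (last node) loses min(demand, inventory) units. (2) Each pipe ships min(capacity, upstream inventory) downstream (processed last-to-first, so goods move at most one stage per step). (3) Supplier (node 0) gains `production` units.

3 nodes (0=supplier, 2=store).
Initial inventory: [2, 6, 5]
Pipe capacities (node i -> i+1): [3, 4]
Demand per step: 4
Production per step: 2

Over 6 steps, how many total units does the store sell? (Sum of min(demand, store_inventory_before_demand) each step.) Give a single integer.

Answer: 19

Derivation:
Step 1: sold=4 (running total=4) -> [2 4 5]
Step 2: sold=4 (running total=8) -> [2 2 5]
Step 3: sold=4 (running total=12) -> [2 2 3]
Step 4: sold=3 (running total=15) -> [2 2 2]
Step 5: sold=2 (running total=17) -> [2 2 2]
Step 6: sold=2 (running total=19) -> [2 2 2]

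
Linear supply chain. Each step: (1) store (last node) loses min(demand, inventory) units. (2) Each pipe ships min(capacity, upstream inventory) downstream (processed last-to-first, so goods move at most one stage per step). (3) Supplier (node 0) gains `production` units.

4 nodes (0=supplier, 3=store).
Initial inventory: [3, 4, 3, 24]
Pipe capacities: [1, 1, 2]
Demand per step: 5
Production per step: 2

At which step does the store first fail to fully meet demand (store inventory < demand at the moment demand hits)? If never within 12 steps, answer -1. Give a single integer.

Step 1: demand=5,sold=5 ship[2->3]=2 ship[1->2]=1 ship[0->1]=1 prod=2 -> [4 4 2 21]
Step 2: demand=5,sold=5 ship[2->3]=2 ship[1->2]=1 ship[0->1]=1 prod=2 -> [5 4 1 18]
Step 3: demand=5,sold=5 ship[2->3]=1 ship[1->2]=1 ship[0->1]=1 prod=2 -> [6 4 1 14]
Step 4: demand=5,sold=5 ship[2->3]=1 ship[1->2]=1 ship[0->1]=1 prod=2 -> [7 4 1 10]
Step 5: demand=5,sold=5 ship[2->3]=1 ship[1->2]=1 ship[0->1]=1 prod=2 -> [8 4 1 6]
Step 6: demand=5,sold=5 ship[2->3]=1 ship[1->2]=1 ship[0->1]=1 prod=2 -> [9 4 1 2]
Step 7: demand=5,sold=2 ship[2->3]=1 ship[1->2]=1 ship[0->1]=1 prod=2 -> [10 4 1 1]
Step 8: demand=5,sold=1 ship[2->3]=1 ship[1->2]=1 ship[0->1]=1 prod=2 -> [11 4 1 1]
Step 9: demand=5,sold=1 ship[2->3]=1 ship[1->2]=1 ship[0->1]=1 prod=2 -> [12 4 1 1]
Step 10: demand=5,sold=1 ship[2->3]=1 ship[1->2]=1 ship[0->1]=1 prod=2 -> [13 4 1 1]
Step 11: demand=5,sold=1 ship[2->3]=1 ship[1->2]=1 ship[0->1]=1 prod=2 -> [14 4 1 1]
Step 12: demand=5,sold=1 ship[2->3]=1 ship[1->2]=1 ship[0->1]=1 prod=2 -> [15 4 1 1]
First stockout at step 7

7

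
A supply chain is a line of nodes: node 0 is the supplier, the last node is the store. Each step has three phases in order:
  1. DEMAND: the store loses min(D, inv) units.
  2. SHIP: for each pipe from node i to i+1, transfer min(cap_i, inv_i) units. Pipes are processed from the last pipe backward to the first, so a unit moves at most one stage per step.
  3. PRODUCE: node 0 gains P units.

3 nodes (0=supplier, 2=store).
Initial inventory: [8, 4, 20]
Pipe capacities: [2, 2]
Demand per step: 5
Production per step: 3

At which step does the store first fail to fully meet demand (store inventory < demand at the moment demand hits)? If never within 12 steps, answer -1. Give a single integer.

Step 1: demand=5,sold=5 ship[1->2]=2 ship[0->1]=2 prod=3 -> [9 4 17]
Step 2: demand=5,sold=5 ship[1->2]=2 ship[0->1]=2 prod=3 -> [10 4 14]
Step 3: demand=5,sold=5 ship[1->2]=2 ship[0->1]=2 prod=3 -> [11 4 11]
Step 4: demand=5,sold=5 ship[1->2]=2 ship[0->1]=2 prod=3 -> [12 4 8]
Step 5: demand=5,sold=5 ship[1->2]=2 ship[0->1]=2 prod=3 -> [13 4 5]
Step 6: demand=5,sold=5 ship[1->2]=2 ship[0->1]=2 prod=3 -> [14 4 2]
Step 7: demand=5,sold=2 ship[1->2]=2 ship[0->1]=2 prod=3 -> [15 4 2]
Step 8: demand=5,sold=2 ship[1->2]=2 ship[0->1]=2 prod=3 -> [16 4 2]
Step 9: demand=5,sold=2 ship[1->2]=2 ship[0->1]=2 prod=3 -> [17 4 2]
Step 10: demand=5,sold=2 ship[1->2]=2 ship[0->1]=2 prod=3 -> [18 4 2]
Step 11: demand=5,sold=2 ship[1->2]=2 ship[0->1]=2 prod=3 -> [19 4 2]
Step 12: demand=5,sold=2 ship[1->2]=2 ship[0->1]=2 prod=3 -> [20 4 2]
First stockout at step 7

7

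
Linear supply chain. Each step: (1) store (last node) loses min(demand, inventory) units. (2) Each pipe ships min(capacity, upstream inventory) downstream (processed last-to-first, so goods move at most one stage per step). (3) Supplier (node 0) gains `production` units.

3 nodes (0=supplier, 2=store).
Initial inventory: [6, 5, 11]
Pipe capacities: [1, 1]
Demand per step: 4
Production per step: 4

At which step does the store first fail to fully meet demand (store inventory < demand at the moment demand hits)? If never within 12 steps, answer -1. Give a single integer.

Step 1: demand=4,sold=4 ship[1->2]=1 ship[0->1]=1 prod=4 -> [9 5 8]
Step 2: demand=4,sold=4 ship[1->2]=1 ship[0->1]=1 prod=4 -> [12 5 5]
Step 3: demand=4,sold=4 ship[1->2]=1 ship[0->1]=1 prod=4 -> [15 5 2]
Step 4: demand=4,sold=2 ship[1->2]=1 ship[0->1]=1 prod=4 -> [18 5 1]
Step 5: demand=4,sold=1 ship[1->2]=1 ship[0->1]=1 prod=4 -> [21 5 1]
Step 6: demand=4,sold=1 ship[1->2]=1 ship[0->1]=1 prod=4 -> [24 5 1]
Step 7: demand=4,sold=1 ship[1->2]=1 ship[0->1]=1 prod=4 -> [27 5 1]
Step 8: demand=4,sold=1 ship[1->2]=1 ship[0->1]=1 prod=4 -> [30 5 1]
Step 9: demand=4,sold=1 ship[1->2]=1 ship[0->1]=1 prod=4 -> [33 5 1]
Step 10: demand=4,sold=1 ship[1->2]=1 ship[0->1]=1 prod=4 -> [36 5 1]
Step 11: demand=4,sold=1 ship[1->2]=1 ship[0->1]=1 prod=4 -> [39 5 1]
Step 12: demand=4,sold=1 ship[1->2]=1 ship[0->1]=1 prod=4 -> [42 5 1]
First stockout at step 4

4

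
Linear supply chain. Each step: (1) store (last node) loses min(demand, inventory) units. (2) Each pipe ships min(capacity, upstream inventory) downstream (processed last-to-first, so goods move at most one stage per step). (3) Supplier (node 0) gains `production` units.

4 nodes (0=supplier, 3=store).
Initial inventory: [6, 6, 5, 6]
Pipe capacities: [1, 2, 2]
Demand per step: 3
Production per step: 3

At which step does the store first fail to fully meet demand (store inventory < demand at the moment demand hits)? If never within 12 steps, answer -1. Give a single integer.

Step 1: demand=3,sold=3 ship[2->3]=2 ship[1->2]=2 ship[0->1]=1 prod=3 -> [8 5 5 5]
Step 2: demand=3,sold=3 ship[2->3]=2 ship[1->2]=2 ship[0->1]=1 prod=3 -> [10 4 5 4]
Step 3: demand=3,sold=3 ship[2->3]=2 ship[1->2]=2 ship[0->1]=1 prod=3 -> [12 3 5 3]
Step 4: demand=3,sold=3 ship[2->3]=2 ship[1->2]=2 ship[0->1]=1 prod=3 -> [14 2 5 2]
Step 5: demand=3,sold=2 ship[2->3]=2 ship[1->2]=2 ship[0->1]=1 prod=3 -> [16 1 5 2]
Step 6: demand=3,sold=2 ship[2->3]=2 ship[1->2]=1 ship[0->1]=1 prod=3 -> [18 1 4 2]
Step 7: demand=3,sold=2 ship[2->3]=2 ship[1->2]=1 ship[0->1]=1 prod=3 -> [20 1 3 2]
Step 8: demand=3,sold=2 ship[2->3]=2 ship[1->2]=1 ship[0->1]=1 prod=3 -> [22 1 2 2]
Step 9: demand=3,sold=2 ship[2->3]=2 ship[1->2]=1 ship[0->1]=1 prod=3 -> [24 1 1 2]
Step 10: demand=3,sold=2 ship[2->3]=1 ship[1->2]=1 ship[0->1]=1 prod=3 -> [26 1 1 1]
Step 11: demand=3,sold=1 ship[2->3]=1 ship[1->2]=1 ship[0->1]=1 prod=3 -> [28 1 1 1]
Step 12: demand=3,sold=1 ship[2->3]=1 ship[1->2]=1 ship[0->1]=1 prod=3 -> [30 1 1 1]
First stockout at step 5

5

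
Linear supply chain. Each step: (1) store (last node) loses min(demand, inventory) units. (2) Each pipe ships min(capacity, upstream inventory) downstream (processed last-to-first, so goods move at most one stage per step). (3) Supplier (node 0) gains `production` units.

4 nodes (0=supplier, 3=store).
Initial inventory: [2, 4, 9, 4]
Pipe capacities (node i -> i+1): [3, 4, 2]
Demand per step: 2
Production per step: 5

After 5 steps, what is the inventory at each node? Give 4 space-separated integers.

Step 1: demand=2,sold=2 ship[2->3]=2 ship[1->2]=4 ship[0->1]=2 prod=5 -> inv=[5 2 11 4]
Step 2: demand=2,sold=2 ship[2->3]=2 ship[1->2]=2 ship[0->1]=3 prod=5 -> inv=[7 3 11 4]
Step 3: demand=2,sold=2 ship[2->3]=2 ship[1->2]=3 ship[0->1]=3 prod=5 -> inv=[9 3 12 4]
Step 4: demand=2,sold=2 ship[2->3]=2 ship[1->2]=3 ship[0->1]=3 prod=5 -> inv=[11 3 13 4]
Step 5: demand=2,sold=2 ship[2->3]=2 ship[1->2]=3 ship[0->1]=3 prod=5 -> inv=[13 3 14 4]

13 3 14 4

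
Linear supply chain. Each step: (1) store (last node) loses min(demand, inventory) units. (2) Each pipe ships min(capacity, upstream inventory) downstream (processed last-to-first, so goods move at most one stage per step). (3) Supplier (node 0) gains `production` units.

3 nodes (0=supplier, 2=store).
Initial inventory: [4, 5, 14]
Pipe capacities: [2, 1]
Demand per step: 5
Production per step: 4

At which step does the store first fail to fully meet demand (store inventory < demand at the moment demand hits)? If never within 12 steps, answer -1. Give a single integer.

Step 1: demand=5,sold=5 ship[1->2]=1 ship[0->1]=2 prod=4 -> [6 6 10]
Step 2: demand=5,sold=5 ship[1->2]=1 ship[0->1]=2 prod=4 -> [8 7 6]
Step 3: demand=5,sold=5 ship[1->2]=1 ship[0->1]=2 prod=4 -> [10 8 2]
Step 4: demand=5,sold=2 ship[1->2]=1 ship[0->1]=2 prod=4 -> [12 9 1]
Step 5: demand=5,sold=1 ship[1->2]=1 ship[0->1]=2 prod=4 -> [14 10 1]
Step 6: demand=5,sold=1 ship[1->2]=1 ship[0->1]=2 prod=4 -> [16 11 1]
Step 7: demand=5,sold=1 ship[1->2]=1 ship[0->1]=2 prod=4 -> [18 12 1]
Step 8: demand=5,sold=1 ship[1->2]=1 ship[0->1]=2 prod=4 -> [20 13 1]
Step 9: demand=5,sold=1 ship[1->2]=1 ship[0->1]=2 prod=4 -> [22 14 1]
Step 10: demand=5,sold=1 ship[1->2]=1 ship[0->1]=2 prod=4 -> [24 15 1]
Step 11: demand=5,sold=1 ship[1->2]=1 ship[0->1]=2 prod=4 -> [26 16 1]
Step 12: demand=5,sold=1 ship[1->2]=1 ship[0->1]=2 prod=4 -> [28 17 1]
First stockout at step 4

4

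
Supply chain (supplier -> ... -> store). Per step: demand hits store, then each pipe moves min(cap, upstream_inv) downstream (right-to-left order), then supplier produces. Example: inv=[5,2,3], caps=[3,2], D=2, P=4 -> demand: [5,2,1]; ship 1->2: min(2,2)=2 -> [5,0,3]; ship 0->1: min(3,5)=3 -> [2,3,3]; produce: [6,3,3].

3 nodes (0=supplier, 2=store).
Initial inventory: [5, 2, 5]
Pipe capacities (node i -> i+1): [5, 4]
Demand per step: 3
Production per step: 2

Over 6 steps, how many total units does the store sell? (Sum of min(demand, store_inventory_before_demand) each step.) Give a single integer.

Answer: 18

Derivation:
Step 1: sold=3 (running total=3) -> [2 5 4]
Step 2: sold=3 (running total=6) -> [2 3 5]
Step 3: sold=3 (running total=9) -> [2 2 5]
Step 4: sold=3 (running total=12) -> [2 2 4]
Step 5: sold=3 (running total=15) -> [2 2 3]
Step 6: sold=3 (running total=18) -> [2 2 2]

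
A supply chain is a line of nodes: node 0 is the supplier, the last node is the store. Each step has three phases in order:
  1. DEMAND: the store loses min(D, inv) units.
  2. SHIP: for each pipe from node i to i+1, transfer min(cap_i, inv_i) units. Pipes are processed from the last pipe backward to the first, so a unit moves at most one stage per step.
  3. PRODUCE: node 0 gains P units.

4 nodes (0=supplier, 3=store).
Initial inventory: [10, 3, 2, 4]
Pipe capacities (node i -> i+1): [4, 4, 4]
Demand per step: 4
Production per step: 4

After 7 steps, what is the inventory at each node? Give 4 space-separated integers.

Step 1: demand=4,sold=4 ship[2->3]=2 ship[1->2]=3 ship[0->1]=4 prod=4 -> inv=[10 4 3 2]
Step 2: demand=4,sold=2 ship[2->3]=3 ship[1->2]=4 ship[0->1]=4 prod=4 -> inv=[10 4 4 3]
Step 3: demand=4,sold=3 ship[2->3]=4 ship[1->2]=4 ship[0->1]=4 prod=4 -> inv=[10 4 4 4]
Step 4: demand=4,sold=4 ship[2->3]=4 ship[1->2]=4 ship[0->1]=4 prod=4 -> inv=[10 4 4 4]
Step 5: demand=4,sold=4 ship[2->3]=4 ship[1->2]=4 ship[0->1]=4 prod=4 -> inv=[10 4 4 4]
Step 6: demand=4,sold=4 ship[2->3]=4 ship[1->2]=4 ship[0->1]=4 prod=4 -> inv=[10 4 4 4]
Step 7: demand=4,sold=4 ship[2->3]=4 ship[1->2]=4 ship[0->1]=4 prod=4 -> inv=[10 4 4 4]

10 4 4 4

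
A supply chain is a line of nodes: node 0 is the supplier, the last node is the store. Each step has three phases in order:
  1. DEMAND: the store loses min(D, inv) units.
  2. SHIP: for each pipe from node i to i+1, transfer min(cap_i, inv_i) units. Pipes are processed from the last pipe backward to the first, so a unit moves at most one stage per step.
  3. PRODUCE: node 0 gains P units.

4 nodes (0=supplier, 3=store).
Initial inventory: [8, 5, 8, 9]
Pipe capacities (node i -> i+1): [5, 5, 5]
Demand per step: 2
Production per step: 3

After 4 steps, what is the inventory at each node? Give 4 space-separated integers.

Step 1: demand=2,sold=2 ship[2->3]=5 ship[1->2]=5 ship[0->1]=5 prod=3 -> inv=[6 5 8 12]
Step 2: demand=2,sold=2 ship[2->3]=5 ship[1->2]=5 ship[0->1]=5 prod=3 -> inv=[4 5 8 15]
Step 3: demand=2,sold=2 ship[2->3]=5 ship[1->2]=5 ship[0->1]=4 prod=3 -> inv=[3 4 8 18]
Step 4: demand=2,sold=2 ship[2->3]=5 ship[1->2]=4 ship[0->1]=3 prod=3 -> inv=[3 3 7 21]

3 3 7 21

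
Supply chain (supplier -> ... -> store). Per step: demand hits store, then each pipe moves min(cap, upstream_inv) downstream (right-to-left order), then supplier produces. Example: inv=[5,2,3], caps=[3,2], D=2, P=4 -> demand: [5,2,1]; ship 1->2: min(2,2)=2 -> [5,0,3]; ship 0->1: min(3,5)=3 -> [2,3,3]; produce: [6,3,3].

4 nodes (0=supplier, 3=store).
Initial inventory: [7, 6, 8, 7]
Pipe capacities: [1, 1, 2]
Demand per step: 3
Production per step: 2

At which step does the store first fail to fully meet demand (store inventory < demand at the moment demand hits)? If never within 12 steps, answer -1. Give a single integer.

Step 1: demand=3,sold=3 ship[2->3]=2 ship[1->2]=1 ship[0->1]=1 prod=2 -> [8 6 7 6]
Step 2: demand=3,sold=3 ship[2->3]=2 ship[1->2]=1 ship[0->1]=1 prod=2 -> [9 6 6 5]
Step 3: demand=3,sold=3 ship[2->3]=2 ship[1->2]=1 ship[0->1]=1 prod=2 -> [10 6 5 4]
Step 4: demand=3,sold=3 ship[2->3]=2 ship[1->2]=1 ship[0->1]=1 prod=2 -> [11 6 4 3]
Step 5: demand=3,sold=3 ship[2->3]=2 ship[1->2]=1 ship[0->1]=1 prod=2 -> [12 6 3 2]
Step 6: demand=3,sold=2 ship[2->3]=2 ship[1->2]=1 ship[0->1]=1 prod=2 -> [13 6 2 2]
Step 7: demand=3,sold=2 ship[2->3]=2 ship[1->2]=1 ship[0->1]=1 prod=2 -> [14 6 1 2]
Step 8: demand=3,sold=2 ship[2->3]=1 ship[1->2]=1 ship[0->1]=1 prod=2 -> [15 6 1 1]
Step 9: demand=3,sold=1 ship[2->3]=1 ship[1->2]=1 ship[0->1]=1 prod=2 -> [16 6 1 1]
Step 10: demand=3,sold=1 ship[2->3]=1 ship[1->2]=1 ship[0->1]=1 prod=2 -> [17 6 1 1]
Step 11: demand=3,sold=1 ship[2->3]=1 ship[1->2]=1 ship[0->1]=1 prod=2 -> [18 6 1 1]
Step 12: demand=3,sold=1 ship[2->3]=1 ship[1->2]=1 ship[0->1]=1 prod=2 -> [19 6 1 1]
First stockout at step 6

6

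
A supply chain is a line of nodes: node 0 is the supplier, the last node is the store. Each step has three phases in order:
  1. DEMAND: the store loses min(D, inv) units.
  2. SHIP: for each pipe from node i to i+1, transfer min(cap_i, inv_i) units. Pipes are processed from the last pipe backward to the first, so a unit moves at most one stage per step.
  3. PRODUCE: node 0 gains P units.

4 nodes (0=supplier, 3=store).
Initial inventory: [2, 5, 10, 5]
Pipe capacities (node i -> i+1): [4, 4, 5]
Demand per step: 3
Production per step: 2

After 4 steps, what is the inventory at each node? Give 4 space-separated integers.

Step 1: demand=3,sold=3 ship[2->3]=5 ship[1->2]=4 ship[0->1]=2 prod=2 -> inv=[2 3 9 7]
Step 2: demand=3,sold=3 ship[2->3]=5 ship[1->2]=3 ship[0->1]=2 prod=2 -> inv=[2 2 7 9]
Step 3: demand=3,sold=3 ship[2->3]=5 ship[1->2]=2 ship[0->1]=2 prod=2 -> inv=[2 2 4 11]
Step 4: demand=3,sold=3 ship[2->3]=4 ship[1->2]=2 ship[0->1]=2 prod=2 -> inv=[2 2 2 12]

2 2 2 12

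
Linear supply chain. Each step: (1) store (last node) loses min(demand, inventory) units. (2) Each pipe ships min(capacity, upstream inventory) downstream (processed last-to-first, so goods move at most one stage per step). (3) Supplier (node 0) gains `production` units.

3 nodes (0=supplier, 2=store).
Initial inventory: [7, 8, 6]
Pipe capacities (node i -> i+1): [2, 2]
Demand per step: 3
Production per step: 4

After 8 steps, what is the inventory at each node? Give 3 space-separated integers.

Step 1: demand=3,sold=3 ship[1->2]=2 ship[0->1]=2 prod=4 -> inv=[9 8 5]
Step 2: demand=3,sold=3 ship[1->2]=2 ship[0->1]=2 prod=4 -> inv=[11 8 4]
Step 3: demand=3,sold=3 ship[1->2]=2 ship[0->1]=2 prod=4 -> inv=[13 8 3]
Step 4: demand=3,sold=3 ship[1->2]=2 ship[0->1]=2 prod=4 -> inv=[15 8 2]
Step 5: demand=3,sold=2 ship[1->2]=2 ship[0->1]=2 prod=4 -> inv=[17 8 2]
Step 6: demand=3,sold=2 ship[1->2]=2 ship[0->1]=2 prod=4 -> inv=[19 8 2]
Step 7: demand=3,sold=2 ship[1->2]=2 ship[0->1]=2 prod=4 -> inv=[21 8 2]
Step 8: demand=3,sold=2 ship[1->2]=2 ship[0->1]=2 prod=4 -> inv=[23 8 2]

23 8 2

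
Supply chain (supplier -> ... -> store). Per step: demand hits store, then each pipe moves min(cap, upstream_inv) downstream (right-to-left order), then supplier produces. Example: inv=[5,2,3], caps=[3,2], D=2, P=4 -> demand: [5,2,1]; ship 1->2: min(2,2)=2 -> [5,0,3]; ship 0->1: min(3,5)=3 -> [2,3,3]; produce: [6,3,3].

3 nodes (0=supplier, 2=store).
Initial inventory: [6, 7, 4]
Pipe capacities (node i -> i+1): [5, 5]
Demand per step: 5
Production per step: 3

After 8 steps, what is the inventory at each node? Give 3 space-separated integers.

Step 1: demand=5,sold=4 ship[1->2]=5 ship[0->1]=5 prod=3 -> inv=[4 7 5]
Step 2: demand=5,sold=5 ship[1->2]=5 ship[0->1]=4 prod=3 -> inv=[3 6 5]
Step 3: demand=5,sold=5 ship[1->2]=5 ship[0->1]=3 prod=3 -> inv=[3 4 5]
Step 4: demand=5,sold=5 ship[1->2]=4 ship[0->1]=3 prod=3 -> inv=[3 3 4]
Step 5: demand=5,sold=4 ship[1->2]=3 ship[0->1]=3 prod=3 -> inv=[3 3 3]
Step 6: demand=5,sold=3 ship[1->2]=3 ship[0->1]=3 prod=3 -> inv=[3 3 3]
Step 7: demand=5,sold=3 ship[1->2]=3 ship[0->1]=3 prod=3 -> inv=[3 3 3]
Step 8: demand=5,sold=3 ship[1->2]=3 ship[0->1]=3 prod=3 -> inv=[3 3 3]

3 3 3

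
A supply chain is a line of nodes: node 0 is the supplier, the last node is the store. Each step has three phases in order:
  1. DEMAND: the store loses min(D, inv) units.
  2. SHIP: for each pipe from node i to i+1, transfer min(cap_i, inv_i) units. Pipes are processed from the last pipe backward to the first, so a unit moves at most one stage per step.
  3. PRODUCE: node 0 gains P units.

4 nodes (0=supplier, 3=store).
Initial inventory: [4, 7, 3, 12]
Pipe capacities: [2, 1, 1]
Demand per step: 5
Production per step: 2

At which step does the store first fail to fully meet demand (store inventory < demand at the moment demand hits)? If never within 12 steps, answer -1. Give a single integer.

Step 1: demand=5,sold=5 ship[2->3]=1 ship[1->2]=1 ship[0->1]=2 prod=2 -> [4 8 3 8]
Step 2: demand=5,sold=5 ship[2->3]=1 ship[1->2]=1 ship[0->1]=2 prod=2 -> [4 9 3 4]
Step 3: demand=5,sold=4 ship[2->3]=1 ship[1->2]=1 ship[0->1]=2 prod=2 -> [4 10 3 1]
Step 4: demand=5,sold=1 ship[2->3]=1 ship[1->2]=1 ship[0->1]=2 prod=2 -> [4 11 3 1]
Step 5: demand=5,sold=1 ship[2->3]=1 ship[1->2]=1 ship[0->1]=2 prod=2 -> [4 12 3 1]
Step 6: demand=5,sold=1 ship[2->3]=1 ship[1->2]=1 ship[0->1]=2 prod=2 -> [4 13 3 1]
Step 7: demand=5,sold=1 ship[2->3]=1 ship[1->2]=1 ship[0->1]=2 prod=2 -> [4 14 3 1]
Step 8: demand=5,sold=1 ship[2->3]=1 ship[1->2]=1 ship[0->1]=2 prod=2 -> [4 15 3 1]
Step 9: demand=5,sold=1 ship[2->3]=1 ship[1->2]=1 ship[0->1]=2 prod=2 -> [4 16 3 1]
Step 10: demand=5,sold=1 ship[2->3]=1 ship[1->2]=1 ship[0->1]=2 prod=2 -> [4 17 3 1]
Step 11: demand=5,sold=1 ship[2->3]=1 ship[1->2]=1 ship[0->1]=2 prod=2 -> [4 18 3 1]
Step 12: demand=5,sold=1 ship[2->3]=1 ship[1->2]=1 ship[0->1]=2 prod=2 -> [4 19 3 1]
First stockout at step 3

3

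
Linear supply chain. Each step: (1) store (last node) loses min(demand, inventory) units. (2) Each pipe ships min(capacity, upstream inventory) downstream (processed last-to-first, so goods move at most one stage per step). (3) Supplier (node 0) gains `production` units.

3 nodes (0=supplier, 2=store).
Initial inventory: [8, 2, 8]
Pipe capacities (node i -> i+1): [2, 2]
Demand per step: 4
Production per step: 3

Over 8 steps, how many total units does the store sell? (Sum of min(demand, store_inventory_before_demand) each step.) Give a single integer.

Step 1: sold=4 (running total=4) -> [9 2 6]
Step 2: sold=4 (running total=8) -> [10 2 4]
Step 3: sold=4 (running total=12) -> [11 2 2]
Step 4: sold=2 (running total=14) -> [12 2 2]
Step 5: sold=2 (running total=16) -> [13 2 2]
Step 6: sold=2 (running total=18) -> [14 2 2]
Step 7: sold=2 (running total=20) -> [15 2 2]
Step 8: sold=2 (running total=22) -> [16 2 2]

Answer: 22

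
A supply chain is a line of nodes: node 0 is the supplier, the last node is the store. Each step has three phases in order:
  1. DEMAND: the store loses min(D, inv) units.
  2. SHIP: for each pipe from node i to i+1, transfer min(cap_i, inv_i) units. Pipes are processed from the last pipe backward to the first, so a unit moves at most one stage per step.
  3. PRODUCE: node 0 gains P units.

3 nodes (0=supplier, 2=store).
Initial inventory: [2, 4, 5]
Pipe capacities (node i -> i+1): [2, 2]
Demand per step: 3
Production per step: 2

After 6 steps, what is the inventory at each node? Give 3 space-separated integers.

Step 1: demand=3,sold=3 ship[1->2]=2 ship[0->1]=2 prod=2 -> inv=[2 4 4]
Step 2: demand=3,sold=3 ship[1->2]=2 ship[0->1]=2 prod=2 -> inv=[2 4 3]
Step 3: demand=3,sold=3 ship[1->2]=2 ship[0->1]=2 prod=2 -> inv=[2 4 2]
Step 4: demand=3,sold=2 ship[1->2]=2 ship[0->1]=2 prod=2 -> inv=[2 4 2]
Step 5: demand=3,sold=2 ship[1->2]=2 ship[0->1]=2 prod=2 -> inv=[2 4 2]
Step 6: demand=3,sold=2 ship[1->2]=2 ship[0->1]=2 prod=2 -> inv=[2 4 2]

2 4 2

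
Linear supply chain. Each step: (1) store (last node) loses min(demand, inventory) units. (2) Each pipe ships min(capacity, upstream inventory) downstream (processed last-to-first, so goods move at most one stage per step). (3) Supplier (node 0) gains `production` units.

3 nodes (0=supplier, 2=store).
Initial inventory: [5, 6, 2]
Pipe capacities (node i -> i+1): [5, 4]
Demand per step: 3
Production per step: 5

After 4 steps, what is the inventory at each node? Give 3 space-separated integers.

Step 1: demand=3,sold=2 ship[1->2]=4 ship[0->1]=5 prod=5 -> inv=[5 7 4]
Step 2: demand=3,sold=3 ship[1->2]=4 ship[0->1]=5 prod=5 -> inv=[5 8 5]
Step 3: demand=3,sold=3 ship[1->2]=4 ship[0->1]=5 prod=5 -> inv=[5 9 6]
Step 4: demand=3,sold=3 ship[1->2]=4 ship[0->1]=5 prod=5 -> inv=[5 10 7]

5 10 7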